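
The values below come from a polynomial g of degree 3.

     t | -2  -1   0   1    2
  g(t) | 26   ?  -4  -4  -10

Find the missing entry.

2

The 4 known points determine the degree-3 polynomial uniquely.
Write g(t) = at^3 + bt^2 + ct + d. Substituting each data point gives a linear system:
  -8a + 4b - 2c + d = 26
  d = -4
  a + b + c + d = -4
  8a + 4b + 2c + d = -10
Solving the system yields a = -2, b = 3, c = -1, d = -4.
So g(t) = -2t^3 + 3t^2 - t - 4.
Then g(-1) = 2.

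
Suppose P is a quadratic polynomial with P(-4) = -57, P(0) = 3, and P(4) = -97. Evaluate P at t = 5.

Write P(t) = at^2 + bt + c. Substituting each data point gives a linear system:
  16a - 4b + c = -57
  c = 3
  16a + 4b + c = -97
Solving the system yields a = -5, b = -5, c = 3.
So P(t) = -5t² - 5t + 3.
Then P(5) = -147.

-147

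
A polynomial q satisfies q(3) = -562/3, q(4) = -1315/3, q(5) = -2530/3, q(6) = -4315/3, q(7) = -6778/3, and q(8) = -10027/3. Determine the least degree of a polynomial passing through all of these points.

3

Forward differences of the values at t = 3, 4, 5, 6, 7, 8:
  q  : -562/3  -1315/3  -2530/3  -4315/3  -6778/3  -10027/3
  Δ  : -251  -405  -595  -821  -1083
  Δ^2: -154  -190  -226  -262
  Δ^3: -36  -36  -36
  Δ^4: 0  0
  Δ^5: 0
The third differences are constant (-36) and nonzero, while all higher differences vanish, so the minimal degree is 3.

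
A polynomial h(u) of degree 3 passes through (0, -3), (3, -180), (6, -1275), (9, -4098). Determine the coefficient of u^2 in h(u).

Write h(u) = au^3 + bu^2 + cu + d. Substituting each data point gives a linear system:
  d = -3
  27a + 9b + 3c + d = -180
  216a + 36b + 6c + d = -1275
  729a + 81b + 9c + d = -4098
Solving the system yields a = -5, b = -6, c = 4, d = -3.
So h(u) = -5u³ - 6u² + 4u - 3.
The coefficient of u^2 is -6.

-6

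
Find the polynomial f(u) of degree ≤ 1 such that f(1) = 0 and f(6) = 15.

f(u) = 3u - 3

Write f(u) = au + b. Substituting each data point gives a linear system:
  a + b = 0
  6a + b = 15
Solving the system yields a = 3, b = -3.
So f(u) = 3u - 3.
Check: f(1) = 0. ✓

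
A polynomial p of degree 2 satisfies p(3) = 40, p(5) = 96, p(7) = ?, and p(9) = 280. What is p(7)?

The 3 known points determine the degree-2 polynomial uniquely.
Write p(s) = as^2 + bs + c. Substituting each data point gives a linear system:
  9a + 3b + c = 40
  25a + 5b + c = 96
  81a + 9b + c = 280
Solving the system yields a = 3, b = 4, c = 1.
So p(s) = 3s^2 + 4s + 1.
Then p(7) = 176.

176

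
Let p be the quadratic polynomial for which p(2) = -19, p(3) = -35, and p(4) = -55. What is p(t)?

Write p(t) = at^2 + bt + c. Substituting each data point gives a linear system:
  4a + 2b + c = -19
  9a + 3b + c = -35
  16a + 4b + c = -55
Solving the system yields a = -2, b = -6, c = 1.
So p(t) = -2t² - 6t + 1.
Check: p(2) = -19. ✓

p(t) = -2t^2 - 6t + 1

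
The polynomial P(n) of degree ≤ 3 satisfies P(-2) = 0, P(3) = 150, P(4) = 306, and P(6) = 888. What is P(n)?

Using the Lagrange interpolation formula with nodes -2, 3, 4, 6:
  L_0(n) = (n - 3)(n - 4)(n - 6) / -240
  L_1(n) = (n + 2)(n - 4)(n - 6) / 15
  L_2(n) = (n + 2)(n - 3)(n - 6) / -12
  L_3(n) = (n + 2)(n - 3)(n - 4) / 48
Then P(n) = 0·L_0(n) + 150·L_1(n) + 306·L_2(n) + 888·L_3(n).
Expanding and collecting terms gives P(n) = 3n^3 + 6n^2 + 3n + 6.
Check: P(4) = 306. ✓

P(n) = 3n^3 + 6n^2 + 3n + 6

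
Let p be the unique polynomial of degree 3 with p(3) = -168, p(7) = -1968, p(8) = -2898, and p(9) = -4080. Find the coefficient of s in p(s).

Write p(s) = as^3 + bs^2 + cs + d. Substituting each data point gives a linear system:
  27a + 9b + 3c + d = -168
  343a + 49b + 7c + d = -1968
  512a + 64b + 8c + d = -2898
  729a + 81b + 9c + d = -4080
Solving the system yields a = -5, b = -6, c = 5, d = 6.
So p(s) = -5s³ - 6s² + 5s + 6.
The coefficient of s is 5.

5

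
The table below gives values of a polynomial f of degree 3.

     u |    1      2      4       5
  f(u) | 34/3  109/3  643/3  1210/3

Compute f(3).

98

Using the Lagrange interpolation formula with nodes 1, 2, 4, 5:
  L_0(u) = (u - 2)(u - 4)(u - 5) / -12
  L_1(u) = (u - 1)(u - 4)(u - 5) / 6
  L_2(u) = (u - 1)(u - 2)(u - 5) / -6
  L_3(u) = (u - 1)(u - 2)(u - 4) / 12
Then f(u) = 34/3·L_0(u) + 109/3·L_1(u) + 643/3·L_2(u) + 1210/3·L_3(u).
Expanding and collecting terms gives f(u) = 3u³ + (1/3)u² + 3u + 5.
Evaluating at u = 3: f(3) = 98.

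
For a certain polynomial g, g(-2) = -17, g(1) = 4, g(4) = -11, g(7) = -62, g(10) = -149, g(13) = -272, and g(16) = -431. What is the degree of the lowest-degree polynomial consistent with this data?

Forward differences of the values at s = -2, 1, 4, 7, 10, 13, 16:
  g  : -17  4  -11  -62  -149  -272  -431
  Δ  : 21  -15  -51  -87  -123  -159
  Δ^2: -36  -36  -36  -36  -36
  Δ^3: 0  0  0  0
  Δ^4: 0  0  0
  Δ^5: 0  0
  Δ^6: 0
The second differences are constant (-36) and nonzero, while all higher differences vanish, so the minimal degree is 2.

2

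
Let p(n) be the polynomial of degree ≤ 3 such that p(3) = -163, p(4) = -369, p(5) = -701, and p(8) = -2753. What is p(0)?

Write p(n) = an^3 + bn^2 + cn + d. Substituting each data point gives a linear system:
  27a + 9b + 3c + d = -163
  64a + 16b + 4c + d = -369
  125a + 25b + 5c + d = -701
  512a + 64b + 8c + d = -2753
Solving the system yields a = -5, b = -3, c = 0, d = -1.
So p(n) = -5n³ - 3n² - 1.
Then p(0) = -1.

-1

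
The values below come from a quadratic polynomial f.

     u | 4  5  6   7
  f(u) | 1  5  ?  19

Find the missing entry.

11

The 3 known points determine the degree-2 polynomial uniquely.
Write f(u) = au^2 + bu + c. Substituting each data point gives a linear system:
  16a + 4b + c = 1
  25a + 5b + c = 5
  49a + 7b + c = 19
Solving the system yields a = 1, b = -5, c = 5.
So f(u) = u² - 5u + 5.
Then f(6) = 11.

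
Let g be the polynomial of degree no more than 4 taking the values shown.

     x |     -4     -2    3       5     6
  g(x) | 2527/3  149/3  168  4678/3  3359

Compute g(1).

2/3

Using the Lagrange interpolation formula with nodes -4, -2, 3, 5, 6:
  L_0(x) = (x + 2)(x - 3)(x - 5)(x - 6) / 1260
  L_1(x) = (x + 4)(x - 3)(x - 5)(x - 6) / -560
  L_2(x) = (x + 4)(x + 2)(x - 5)(x - 6) / 210
  L_3(x) = (x + 4)(x + 2)(x - 3)(x - 6) / -126
  L_4(x) = (x + 4)(x + 2)(x - 3)(x - 5) / 240
Then g(x) = 2527/3·L_0(x) + 149/3·L_1(x) + 168·L_2(x) + 4678/3·L_3(x) + 3359·L_4(x).
Expanding and collecting terms gives g(x) = 3x^4 - 2x^3 - 3x^2 + (5/3)x + 1.
Evaluating at x = 1: g(1) = 2/3.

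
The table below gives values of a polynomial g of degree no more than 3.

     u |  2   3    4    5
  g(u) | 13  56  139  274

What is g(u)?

Using the Lagrange interpolation formula with nodes 2, 3, 4, 5:
  L_0(u) = (u - 3)(u - 4)(u - 5) / -6
  L_1(u) = (u - 2)(u - 4)(u - 5) / 2
  L_2(u) = (u - 2)(u - 3)(u - 5) / -2
  L_3(u) = (u - 2)(u - 3)(u - 4) / 6
Then g(u) = 13·L_0(u) + 56·L_1(u) + 139·L_2(u) + 274·L_3(u).
Expanding and collecting terms gives g(u) = 2u^3 + 2u^2 - 5u - 1.
Check: g(3) = 56. ✓

g(u) = 2u^3 + 2u^2 - 5u - 1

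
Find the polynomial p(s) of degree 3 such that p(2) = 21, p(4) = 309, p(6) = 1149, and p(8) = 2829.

p(s) = 6s^3 - 3s^2 - 6s - 3

Write p(s) = as^3 + bs^2 + cs + d. Substituting each data point gives a linear system:
  8a + 4b + 2c + d = 21
  64a + 16b + 4c + d = 309
  216a + 36b + 6c + d = 1149
  512a + 64b + 8c + d = 2829
Solving the system yields a = 6, b = -3, c = -6, d = -3.
So p(s) = 6s^3 - 3s^2 - 6s - 3.
Check: p(8) = 2829. ✓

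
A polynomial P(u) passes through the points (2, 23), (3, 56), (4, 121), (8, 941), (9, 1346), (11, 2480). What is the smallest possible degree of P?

3

Divided differences on the nodes 2, 3, 4, 8, 9, 11:
  order 0: 23  56  121  941  1346  2480
  order 1: 33  65  205  405  567
  order 2: 16  28  40  54
  order 3: 2  2  2
  order 4: 0  0
  order 5: 0
The order-3 divided differences are all 2 (nonzero) and every higher order vanishes, so the data lies on a polynomial of degree exactly 3.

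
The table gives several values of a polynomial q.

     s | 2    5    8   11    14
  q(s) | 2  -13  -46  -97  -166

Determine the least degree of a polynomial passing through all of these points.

Forward differences of the values at s = 2, 5, 8, 11, 14:
  q  : 2  -13  -46  -97  -166
  Δ  : -15  -33  -51  -69
  Δ^2: -18  -18  -18
  Δ^3: 0  0
  Δ^4: 0
The second differences are constant (-18) and nonzero, while all higher differences vanish, so the minimal degree is 2.

2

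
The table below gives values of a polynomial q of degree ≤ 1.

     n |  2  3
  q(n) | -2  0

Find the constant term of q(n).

Write q(n) = an + b. Substituting each data point gives a linear system:
  2a + b = -2
  3a + b = 0
Solving the system yields a = 2, b = -6.
So q(n) = 2n - 6.
The constant term is -6.

-6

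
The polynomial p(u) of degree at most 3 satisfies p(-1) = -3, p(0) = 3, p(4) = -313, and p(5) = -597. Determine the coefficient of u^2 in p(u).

-5

Write p(u) = au^3 + bu^2 + cu + d. Substituting each data point gives a linear system:
  -a + b - c + d = -3
  d = 3
  64a + 16b + 4c + d = -313
  125a + 25b + 5c + d = -597
Solving the system yields a = -4, b = -5, c = 5, d = 3.
So p(u) = -4u^3 - 5u^2 + 5u + 3.
The coefficient of u^2 is -5.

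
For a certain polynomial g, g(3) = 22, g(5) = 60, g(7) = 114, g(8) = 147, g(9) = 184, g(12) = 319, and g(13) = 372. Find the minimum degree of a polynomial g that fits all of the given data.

2

Divided differences on the nodes 3, 5, 7, 8, 9, 12, 13:
  order 0: 22  60  114  147  184  319  372
  order 1: 19  27  33  37  45  53
  order 2: 2  2  2  2  2
  order 3: 0  0  0  0
  order 4: 0  0  0
  order 5: 0  0
  order 6: 0
The order-2 divided differences are all 2 (nonzero) and every higher order vanishes, so the data lies on a polynomial of degree exactly 2.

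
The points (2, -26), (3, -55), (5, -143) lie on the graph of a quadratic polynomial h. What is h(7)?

Write h(x) = ax^2 + bx + c. Substituting each data point gives a linear system:
  4a + 2b + c = -26
  9a + 3b + c = -55
  25a + 5b + c = -143
Solving the system yields a = -5, b = -4, c = 2.
So h(x) = -5x^2 - 4x + 2.
Then h(7) = -271.

-271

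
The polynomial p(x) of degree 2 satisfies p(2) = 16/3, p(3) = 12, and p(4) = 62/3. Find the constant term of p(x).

-2

Write p(x) = ax^2 + bx + c. Substituting each data point gives a linear system:
  4a + 2b + c = 16/3
  9a + 3b + c = 12
  16a + 4b + c = 62/3
Solving the system yields a = 1, b = 5/3, c = -2.
So p(x) = x^2 + (5/3)x - 2.
The constant term is -2.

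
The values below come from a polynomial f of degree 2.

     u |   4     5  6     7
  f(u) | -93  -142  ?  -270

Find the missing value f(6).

On equispaced nodes a degree-2 polynomial has vanishing third forward difference, so
  - f(4) + 3·f(5) - 3·f(6) + f(7) = 0.
Substituting the known values and solving for f(6):
  -3·f(6) = 603
  f(6) = -201.

-201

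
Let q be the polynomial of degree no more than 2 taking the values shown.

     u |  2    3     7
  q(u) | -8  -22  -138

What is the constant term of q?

Write q(u) = au^2 + bu + c. Substituting each data point gives a linear system:
  4a + 2b + c = -8
  9a + 3b + c = -22
  49a + 7b + c = -138
Solving the system yields a = -3, b = 1, c = 2.
So q(u) = -3u^2 + u + 2.
The constant term is 2.

2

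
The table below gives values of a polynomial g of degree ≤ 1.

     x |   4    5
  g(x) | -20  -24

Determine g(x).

Write g(x) = ax + b. Substituting each data point gives a linear system:
  4a + b = -20
  5a + b = -24
Solving the system yields a = -4, b = -4.
So g(x) = -4x - 4.
Check: g(4) = -20. ✓

g(x) = -4x - 4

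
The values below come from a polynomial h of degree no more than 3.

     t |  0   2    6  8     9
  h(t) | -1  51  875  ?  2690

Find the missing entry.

The 4 known points determine the degree-3 polynomial uniquely.
Write h(t) = at^3 + bt^2 + ct + d. Substituting each data point gives a linear system:
  d = -1
  8a + 4b + 2c + d = 51
  216a + 36b + 6c + d = 875
  729a + 81b + 9c + d = 2690
Solving the system yields a = 3, b = 6, c = 2, d = -1.
So h(t) = 3t^3 + 6t^2 + 2t - 1.
Then h(8) = 1935.

1935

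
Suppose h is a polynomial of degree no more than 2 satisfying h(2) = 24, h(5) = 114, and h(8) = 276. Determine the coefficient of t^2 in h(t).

4

Write h(t) = at^2 + bt + c. Substituting each data point gives a linear system:
  4a + 2b + c = 24
  25a + 5b + c = 114
  64a + 8b + c = 276
Solving the system yields a = 4, b = 2, c = 4.
So h(t) = 4t^2 + 2t + 4.
The leading coefficient is 4.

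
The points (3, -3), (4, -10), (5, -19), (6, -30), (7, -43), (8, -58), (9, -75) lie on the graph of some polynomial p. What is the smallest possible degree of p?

2

Forward differences of the values at u = 3, 4, 5, 6, 7, 8, 9:
  p  : -3  -10  -19  -30  -43  -58  -75
  Δ  : -7  -9  -11  -13  -15  -17
  Δ^2: -2  -2  -2  -2  -2
  Δ^3: 0  0  0  0
  Δ^4: 0  0  0
  Δ^5: 0  0
  Δ^6: 0
The second differences are constant (-2) and nonzero, while all higher differences vanish, so the minimal degree is 2.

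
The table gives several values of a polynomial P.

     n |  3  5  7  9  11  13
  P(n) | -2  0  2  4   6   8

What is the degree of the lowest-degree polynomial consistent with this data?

1

Forward differences of the values at n = 3, 5, 7, 9, 11, 13:
  P  : -2  0  2  4  6  8
  Δ  : 2  2  2  2  2
  Δ^2: 0  0  0  0
  Δ^3: 0  0  0
  Δ^4: 0  0
  Δ^5: 0
The first differences are constant (2) and nonzero, while all higher differences vanish, so the minimal degree is 1.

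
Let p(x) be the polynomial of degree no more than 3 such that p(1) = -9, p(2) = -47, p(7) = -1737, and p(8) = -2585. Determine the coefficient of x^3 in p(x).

Write p(x) = ax^3 + bx^2 + cx + d. Substituting each data point gives a linear system:
  a + b + c + d = -9
  8a + 4b + 2c + d = -47
  343a + 49b + 7c + d = -1737
  512a + 64b + 8c + d = -2585
Solving the system yields a = -5, b = 0, c = -3, d = -1.
So p(x) = -5x³ - 3x - 1.
The leading coefficient is -5.

-5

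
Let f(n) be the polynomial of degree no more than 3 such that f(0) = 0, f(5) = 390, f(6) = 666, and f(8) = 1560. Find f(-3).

Using the Lagrange interpolation formula with nodes 0, 5, 6, 8:
  L_0(n) = (n - 5)(n - 6)(n - 8) / -240
  L_1(n) = n(n - 6)(n - 8) / 15
  L_2(n) = n(n - 5)(n - 8) / -12
  L_3(n) = n(n - 5)(n - 6) / 48
Then f(n) = 0·L_0(n) + 390·L_1(n) + 666·L_2(n) + 1560·L_3(n).
Expanding and collecting terms gives f(n) = 3n³ + 3n.
Evaluating at n = -3: f(-3) = -90.

-90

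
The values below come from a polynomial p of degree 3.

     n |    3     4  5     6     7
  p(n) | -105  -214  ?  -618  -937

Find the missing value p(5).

-381

The 4 known points determine the degree-3 polynomial uniquely.
Write p(n) = an^3 + bn^2 + cn + d. Substituting each data point gives a linear system:
  27a + 9b + 3c + d = -105
  64a + 16b + 4c + d = -214
  216a + 36b + 6c + d = -618
  343a + 49b + 7c + d = -937
Solving the system yields a = -2, b = -5, c = 0, d = -6.
So p(n) = -2n^3 - 5n^2 - 6.
Then p(5) = -381.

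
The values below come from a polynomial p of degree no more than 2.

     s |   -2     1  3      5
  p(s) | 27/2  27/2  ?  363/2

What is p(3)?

147/2

The 3 known points determine the degree-2 polynomial uniquely.
Write p(s) = as^2 + bs + c. Substituting each data point gives a linear system:
  4a - 2b + c = 27/2
  a + b + c = 27/2
  25a + 5b + c = 363/2
Solving the system yields a = 6, b = 6, c = 3/2.
So p(s) = 6s^2 + 6s + 3/2.
Then p(3) = 147/2.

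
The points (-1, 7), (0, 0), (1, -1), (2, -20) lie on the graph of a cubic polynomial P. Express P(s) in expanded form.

Write P(s) = as^3 + bs^2 + cs + d. Substituting each data point gives a linear system:
  -a + b - c + d = 7
  d = 0
  a + b + c + d = -1
  8a + 4b + 2c + d = -20
Solving the system yields a = -4, b = 3, c = 0, d = 0.
So P(s) = -4s^3 + 3s^2.
Check: P(0) = 0. ✓

P(s) = -4s^3 + 3s^2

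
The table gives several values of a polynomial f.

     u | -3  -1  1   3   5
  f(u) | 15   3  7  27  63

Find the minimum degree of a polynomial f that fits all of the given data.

Forward differences of the values at u = -3, -1, 1, 3, 5:
  f  : 15  3  7  27  63
  Δ  : -12  4  20  36
  Δ^2: 16  16  16
  Δ^3: 0  0
  Δ^4: 0
The second differences are constant (16) and nonzero, while all higher differences vanish, so the minimal degree is 2.

2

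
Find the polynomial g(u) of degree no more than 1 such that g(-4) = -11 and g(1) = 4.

g(u) = 3u + 1

Write g(u) = au + b. Substituting each data point gives a linear system:
  -4a + b = -11
  a + b = 4
Solving the system yields a = 3, b = 1.
So g(u) = 3u + 1.
Check: g(-4) = -11. ✓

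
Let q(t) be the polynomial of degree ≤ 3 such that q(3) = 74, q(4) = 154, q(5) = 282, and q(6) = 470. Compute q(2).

30

Write q(t) = at^3 + bt^2 + ct + d. Substituting each data point gives a linear system:
  27a + 9b + 3c + d = 74
  64a + 16b + 4c + d = 154
  125a + 25b + 5c + d = 282
  216a + 36b + 6c + d = 470
Solving the system yields a = 2, b = 0, c = 6, d = 2.
So q(t) = 2t^3 + 6t + 2.
Then q(2) = 30.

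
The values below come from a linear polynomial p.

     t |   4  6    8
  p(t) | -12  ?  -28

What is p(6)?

-20

The 2 known points determine the degree-1 polynomial uniquely.
Write p(t) = at + b. Substituting each data point gives a linear system:
  4a + b = -12
  8a + b = -28
Solving the system yields a = -4, b = 4.
So p(t) = -4t + 4.
Then p(6) = -20.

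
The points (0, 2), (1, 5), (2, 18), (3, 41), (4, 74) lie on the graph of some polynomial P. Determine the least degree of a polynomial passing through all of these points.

2

Forward differences of the values at s = 0, 1, 2, 3, 4:
  P  : 2  5  18  41  74
  Δ  : 3  13  23  33
  Δ^2: 10  10  10
  Δ^3: 0  0
  Δ^4: 0
The second differences are constant (10) and nonzero, while all higher differences vanish, so the minimal degree is 2.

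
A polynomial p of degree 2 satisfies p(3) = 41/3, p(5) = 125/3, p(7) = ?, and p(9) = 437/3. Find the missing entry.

On equispaced nodes a degree-2 polynomial has vanishing third forward difference, so
  - p(3) + 3·p(5) - 3·p(7) + p(9) = 0.
Substituting the known values and solving for p(7):
  -3·p(7) = -257
  p(7) = 257/3.

257/3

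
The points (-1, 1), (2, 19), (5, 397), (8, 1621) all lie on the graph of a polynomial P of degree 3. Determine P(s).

P(s) = 3s^3 + 2s^2 - 5s - 3

Write P(s) = as^3 + bs^2 + cs + d. Substituting each data point gives a linear system:
  -a + b - c + d = 1
  8a + 4b + 2c + d = 19
  125a + 25b + 5c + d = 397
  512a + 64b + 8c + d = 1621
Solving the system yields a = 3, b = 2, c = -5, d = -3.
So P(s) = 3s^3 + 2s^2 - 5s - 3.
Check: P(8) = 1621. ✓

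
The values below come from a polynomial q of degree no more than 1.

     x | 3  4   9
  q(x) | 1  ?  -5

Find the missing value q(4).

The 2 known points determine the degree-1 polynomial uniquely.
Write q(x) = ax + b. Substituting each data point gives a linear system:
  3a + b = 1
  9a + b = -5
Solving the system yields a = -1, b = 4.
So q(x) = -x + 4.
Then q(4) = 0.

0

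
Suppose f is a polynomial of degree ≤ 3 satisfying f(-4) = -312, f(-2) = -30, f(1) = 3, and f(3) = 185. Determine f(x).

f(x) = 6x^3 + 4x^2 - 3x - 4

Using the Lagrange interpolation formula with nodes -4, -2, 1, 3:
  L_0(x) = (x + 2)(x - 1)(x - 3) / -70
  L_1(x) = (x + 4)(x - 1)(x - 3) / 30
  L_2(x) = (x + 4)(x + 2)(x - 3) / -30
  L_3(x) = (x + 4)(x + 2)(x - 1) / 70
Then f(x) = -312·L_0(x) - 30·L_1(x) + 3·L_2(x) + 185·L_3(x).
Expanding and collecting terms gives f(x) = 6x^3 + 4x^2 - 3x - 4.
Check: f(1) = 3. ✓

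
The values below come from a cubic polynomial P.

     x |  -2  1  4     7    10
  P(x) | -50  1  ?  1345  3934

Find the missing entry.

On equispaced nodes a degree-3 polynomial has vanishing fourth forward difference, so
  P(-2) - 4·P(1) + 6·P(4) - 4·P(7) + P(10) = 0.
Substituting the known values and solving for P(4):
  6·P(4) = 1500
  P(4) = 250.

250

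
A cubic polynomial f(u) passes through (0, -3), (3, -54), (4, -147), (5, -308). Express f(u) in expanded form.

f(u) = -3u^3 + 2u^2 + 4u - 3

Using the Lagrange interpolation formula with nodes 0, 3, 4, 5:
  L_0(u) = (u - 3)(u - 4)(u - 5) / -60
  L_1(u) = u(u - 4)(u - 5) / 6
  L_2(u) = u(u - 3)(u - 5) / -4
  L_3(u) = u(u - 3)(u - 4) / 10
Then f(u) = -3·L_0(u) - 54·L_1(u) - 147·L_2(u) - 308·L_3(u).
Expanding and collecting terms gives f(u) = -3u³ + 2u² + 4u - 3.
Check: f(4) = -147. ✓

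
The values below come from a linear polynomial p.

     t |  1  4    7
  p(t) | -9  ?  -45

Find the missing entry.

The 2 known points determine the degree-1 polynomial uniquely.
Write p(t) = at + b. Substituting each data point gives a linear system:
  a + b = -9
  7a + b = -45
Solving the system yields a = -6, b = -3.
So p(t) = -6t - 3.
Then p(4) = -27.

-27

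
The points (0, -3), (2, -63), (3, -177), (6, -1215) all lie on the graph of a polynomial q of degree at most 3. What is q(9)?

Using the Lagrange interpolation formula with nodes 0, 2, 3, 6:
  L_0(t) = (t - 2)(t - 3)(t - 6) / -36
  L_1(t) = t(t - 3)(t - 6) / 8
  L_2(t) = t(t - 2)(t - 6) / -9
  L_3(t) = t(t - 2)(t - 3) / 72
Then q(t) = -3·L_0(t) - 63·L_1(t) - 177·L_2(t) - 1215·L_3(t).
Expanding and collecting terms gives q(t) = -5t^3 - 3t^2 - 4t - 3.
Evaluating at t = 9: q(9) = -3927.

-3927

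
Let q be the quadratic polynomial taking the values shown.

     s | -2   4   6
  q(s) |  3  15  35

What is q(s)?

q(s) = s^2 - 1

Using the Lagrange interpolation formula with nodes -2, 4, 6:
  L_0(s) = (s - 4)(s - 6) / 48
  L_1(s) = (s + 2)(s - 6) / -12
  L_2(s) = (s + 2)(s - 4) / 16
Then q(s) = 3·L_0(s) + 15·L_1(s) + 35·L_2(s).
Expanding and collecting terms gives q(s) = s^2 - 1.
Check: q(4) = 15. ✓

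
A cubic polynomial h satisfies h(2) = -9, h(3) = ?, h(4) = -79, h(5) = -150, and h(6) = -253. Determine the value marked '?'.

-34

The 4 known points determine the degree-3 polynomial uniquely.
Write h(n) = an^3 + bn^2 + cn + d. Substituting each data point gives a linear system:
  8a + 4b + 2c + d = -9
  64a + 16b + 4c + d = -79
  125a + 25b + 5c + d = -150
  216a + 36b + 6c + d = -253
Solving the system yields a = -1, b = -1, c = -1, d = 5.
So h(n) = -n³ - n² - n + 5.
Then h(3) = -34.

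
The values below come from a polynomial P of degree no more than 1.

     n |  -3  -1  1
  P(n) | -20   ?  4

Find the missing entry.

-8

On equispaced nodes a degree-1 polynomial has vanishing second forward difference, so
  P(-3) - 2·P(-1) + P(1) = 0.
Substituting the known values and solving for P(-1):
  -2·P(-1) = 16
  P(-1) = -8.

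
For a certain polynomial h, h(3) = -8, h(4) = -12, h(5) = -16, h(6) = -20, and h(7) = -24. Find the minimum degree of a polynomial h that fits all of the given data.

1

Forward differences of the values at u = 3, 4, 5, 6, 7:
  h  : -8  -12  -16  -20  -24
  Δ  : -4  -4  -4  -4
  Δ^2: 0  0  0
  Δ^3: 0  0
  Δ^4: 0
The first differences are constant (-4) and nonzero, while all higher differences vanish, so the minimal degree is 1.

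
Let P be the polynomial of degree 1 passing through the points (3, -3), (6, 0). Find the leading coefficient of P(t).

Write P(t) = at + b. Substituting each data point gives a linear system:
  3a + b = -3
  6a + b = 0
Solving the system yields a = 1, b = -6.
So P(t) = t - 6.
The leading coefficient is 1.

1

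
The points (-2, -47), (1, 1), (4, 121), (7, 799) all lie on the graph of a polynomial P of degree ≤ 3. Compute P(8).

Using the Lagrange interpolation formula with nodes -2, 1, 4, 7:
  L_0(u) = (u - 1)(u - 4)(u - 7) / -162
  L_1(u) = (u + 2)(u - 4)(u - 7) / 54
  L_2(u) = (u + 2)(u - 1)(u - 7) / -54
  L_3(u) = (u + 2)(u - 1)(u - 4) / 162
Then P(u) = -47·L_0(u) + 1·L_1(u) + 121·L_2(u) + 799·L_3(u).
Expanding and collecting terms gives P(u) = 3u^3 - 5u^2 + 2u + 1.
Evaluating at u = 8: P(8) = 1233.

1233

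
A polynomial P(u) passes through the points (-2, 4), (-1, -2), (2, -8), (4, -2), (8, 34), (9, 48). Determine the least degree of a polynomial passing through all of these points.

Divided differences on the nodes -2, -1, 2, 4, 8, 9:
  order 0: 4  -2  -8  -2  34  48
  order 1: -6  -2  3  9  14
  order 2: 1  1  1  1
  order 3: 0  0  0
  order 4: 0  0
  order 5: 0
The order-2 divided differences are all 1 (nonzero) and every higher order vanishes, so the data lies on a polynomial of degree exactly 2.

2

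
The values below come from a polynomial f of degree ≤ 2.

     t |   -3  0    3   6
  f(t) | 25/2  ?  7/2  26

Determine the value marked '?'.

-1

The 3 known points determine the degree-2 polynomial uniquely.
Write f(t) = at^2 + bt + c. Substituting each data point gives a linear system:
  9a - 3b + c = 25/2
  9a + 3b + c = 7/2
  36a + 6b + c = 26
Solving the system yields a = 1, b = -3/2, c = -1.
So f(t) = t^2 - (3/2)t - 1.
Then f(0) = -1.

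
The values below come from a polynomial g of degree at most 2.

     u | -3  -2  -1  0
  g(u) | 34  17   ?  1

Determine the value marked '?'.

On equispaced nodes a degree-2 polynomial has vanishing third forward difference, so
  - g(-3) + 3·g(-2) - 3·g(-1) + g(0) = 0.
Substituting the known values and solving for g(-1):
  -3·g(-1) = -18
  g(-1) = 6.

6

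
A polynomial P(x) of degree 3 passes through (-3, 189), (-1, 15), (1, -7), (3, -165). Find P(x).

P(x) = -6x^3 + x^2 - 5x + 3

Write P(x) = ax^3 + bx^2 + cx + d. Substituting each data point gives a linear system:
  -27a + 9b - 3c + d = 189
  -a + b - c + d = 15
  a + b + c + d = -7
  27a + 9b + 3c + d = -165
Solving the system yields a = -6, b = 1, c = -5, d = 3.
So P(x) = -6x^3 + x^2 - 5x + 3.
Check: P(-1) = 15. ✓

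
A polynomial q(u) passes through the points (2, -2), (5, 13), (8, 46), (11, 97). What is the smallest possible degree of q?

2

Forward differences of the values at u = 2, 5, 8, 11:
  q  : -2  13  46  97
  Δ  : 15  33  51
  Δ^2: 18  18
  Δ^3: 0
The second differences are constant (18) and nonzero, while all higher differences vanish, so the minimal degree is 2.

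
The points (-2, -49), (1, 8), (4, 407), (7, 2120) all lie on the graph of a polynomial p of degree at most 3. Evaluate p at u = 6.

1343

Forward differences of the values at u = -2, 1, 4, 7:
  p  : -49  8  407  2120
  Δ  : 57  399  1713
  Δ^2: 342  1314
  Δ^3: 972
The third differences are constant, confirming degree 3.
Interpolating (Newton forward form) and evaluating at u = 6 gives p(6) = 1343.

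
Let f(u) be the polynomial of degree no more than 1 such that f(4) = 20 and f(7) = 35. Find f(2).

Write f(u) = au + b. Substituting each data point gives a linear system:
  4a + b = 20
  7a + b = 35
Solving the system yields a = 5, b = 0.
So f(u) = 5u.
Then f(2) = 10.

10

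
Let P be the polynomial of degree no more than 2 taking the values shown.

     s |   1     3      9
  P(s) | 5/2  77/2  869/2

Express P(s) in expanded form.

Write P(s) = as^2 + bs + c. Substituting each data point gives a linear system:
  a + b + c = 5/2
  9a + 3b + c = 77/2
  81a + 9b + c = 869/2
Solving the system yields a = 6, b = -6, c = 5/2.
So P(s) = 6s^2 - 6s + 5/2.
Check: P(3) = 77/2. ✓

P(s) = 6s^2 - 6s + 5/2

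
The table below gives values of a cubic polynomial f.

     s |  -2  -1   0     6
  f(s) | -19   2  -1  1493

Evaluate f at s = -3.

-100

Write f(s) = as^3 + bs^2 + cs + d. Substituting each data point gives a linear system:
  -8a + 4b - 2c + d = -19
  -a + b - c + d = 2
  d = -1
  216a + 36b + 6c + d = 1493
Solving the system yields a = 6, b = 6, c = -3, d = -1.
So f(s) = 6s³ + 6s² - 3s - 1.
Then f(-3) = -100.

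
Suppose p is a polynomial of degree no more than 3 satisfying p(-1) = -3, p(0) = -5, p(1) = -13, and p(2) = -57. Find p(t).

Write p(t) = at^3 + bt^2 + ct + d. Substituting each data point gives a linear system:
  -a + b - c + d = -3
  d = -5
  a + b + c + d = -13
  8a + 4b + 2c + d = -57
Solving the system yields a = -5, b = -3, c = 0, d = -5.
So p(t) = -5t^3 - 3t^2 - 5.
Check: p(0) = -5. ✓

p(t) = -5t^3 - 3t^2 - 5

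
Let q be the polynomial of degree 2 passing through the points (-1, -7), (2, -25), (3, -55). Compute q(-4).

-97

Using the Lagrange interpolation formula with nodes -1, 2, 3:
  L_0(u) = (u - 2)(u - 3) / 12
  L_1(u) = (u + 1)(u - 3) / -3
  L_2(u) = (u + 1)(u - 2) / 4
Then q(u) = -7·L_0(u) - 25·L_1(u) - 55·L_2(u).
Expanding and collecting terms gives q(u) = -6u² - 1.
Evaluating at u = -4: q(-4) = -97.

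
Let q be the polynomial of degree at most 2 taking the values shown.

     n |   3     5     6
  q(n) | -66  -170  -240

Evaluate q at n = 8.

Using the Lagrange interpolation formula with nodes 3, 5, 6:
  L_0(n) = (n - 5)(n - 6) / 6
  L_1(n) = (n - 3)(n - 6) / -2
  L_2(n) = (n - 3)(n - 5) / 3
Then q(n) = -66·L_0(n) - 170·L_1(n) - 240·L_2(n).
Expanding and collecting terms gives q(n) = -6n^2 - 4n.
Evaluating at n = 8: q(8) = -416.

-416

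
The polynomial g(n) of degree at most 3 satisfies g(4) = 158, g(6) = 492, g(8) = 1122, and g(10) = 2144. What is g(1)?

2

Forward differences of the values at n = 4, 6, 8, 10:
  g  : 158  492  1122  2144
  Δ  : 334  630  1022
  Δ^2: 296  392
  Δ^3: 96
The third differences are constant, confirming degree 3.
Interpolating (Newton forward form) and evaluating at n = 1 gives g(1) = 2.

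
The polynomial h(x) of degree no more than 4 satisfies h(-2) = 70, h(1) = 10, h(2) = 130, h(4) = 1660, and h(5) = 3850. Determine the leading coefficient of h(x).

5

Write h(x) = ax^4 + bx^3 + cx^2 + dx + e. Substituting each data point gives a linear system:
  16a - 8b + 4c - 2d + e = 70
  a + b + c + d + e = 10
  16a + 8b + 4c + 2d + e = 130
  256a + 64b + 16c + 4d + e = 1660
  625a + 125b + 25c + 5d + e = 3850
Solving the system yields a = 5, b = 5, c = 5, d = -5, e = 0.
So h(x) = 5x^4 + 5x^3 + 5x^2 - 5x.
The leading coefficient is 5.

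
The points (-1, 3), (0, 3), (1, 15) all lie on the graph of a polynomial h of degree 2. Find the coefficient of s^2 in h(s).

Write h(s) = as^2 + bs + c. Substituting each data point gives a linear system:
  a - b + c = 3
  c = 3
  a + b + c = 15
Solving the system yields a = 6, b = 6, c = 3.
So h(s) = 6s² + 6s + 3.
The leading coefficient is 6.

6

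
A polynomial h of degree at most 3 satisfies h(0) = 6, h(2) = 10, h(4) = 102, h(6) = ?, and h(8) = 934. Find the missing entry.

On equispaced nodes a degree-3 polynomial has vanishing fourth forward difference, so
  h(0) - 4·h(2) + 6·h(4) - 4·h(6) + h(8) = 0.
Substituting the known values and solving for h(6):
  -4·h(6) = -1512
  h(6) = 378.

378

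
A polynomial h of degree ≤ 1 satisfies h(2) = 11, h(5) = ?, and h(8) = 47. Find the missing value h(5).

The 2 known points determine the degree-1 polynomial uniquely.
Write h(u) = au + b. Substituting each data point gives a linear system:
  2a + b = 11
  8a + b = 47
Solving the system yields a = 6, b = -1.
So h(u) = 6u - 1.
Then h(5) = 29.

29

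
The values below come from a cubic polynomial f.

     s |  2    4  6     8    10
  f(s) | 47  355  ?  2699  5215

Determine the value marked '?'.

On equispaced nodes a degree-3 polynomial has vanishing fourth forward difference, so
  f(2) - 4·f(4) + 6·f(6) - 4·f(8) + f(10) = 0.
Substituting the known values and solving for f(6):
  6·f(6) = 6954
  f(6) = 1159.

1159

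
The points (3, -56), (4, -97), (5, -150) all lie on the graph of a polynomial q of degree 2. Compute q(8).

Using the Lagrange interpolation formula with nodes 3, 4, 5:
  L_0(u) = (u - 4)(u - 5) / 2
  L_1(u) = (u - 3)(u - 5) / -1
  L_2(u) = (u - 3)(u - 4) / 2
Then q(u) = -56·L_0(u) - 97·L_1(u) - 150·L_2(u).
Expanding and collecting terms gives q(u) = -6u^2 + u - 5.
Evaluating at u = 8: q(8) = -381.

-381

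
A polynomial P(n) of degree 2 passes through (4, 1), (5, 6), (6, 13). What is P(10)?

Write P(n) = an^2 + bn + c. Substituting each data point gives a linear system:
  16a + 4b + c = 1
  25a + 5b + c = 6
  36a + 6b + c = 13
Solving the system yields a = 1, b = -4, c = 1.
So P(n) = n^2 - 4n + 1.
Then P(10) = 61.

61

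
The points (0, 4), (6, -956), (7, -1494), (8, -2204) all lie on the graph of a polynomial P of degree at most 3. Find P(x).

P(x) = -4x^3 - 2x^2 - 4x + 4

Write P(x) = ax^3 + bx^2 + cx + d. Substituting each data point gives a linear system:
  d = 4
  216a + 36b + 6c + d = -956
  343a + 49b + 7c + d = -1494
  512a + 64b + 8c + d = -2204
Solving the system yields a = -4, b = -2, c = -4, d = 4.
So P(x) = -4x^3 - 2x^2 - 4x + 4.
Check: P(0) = 4. ✓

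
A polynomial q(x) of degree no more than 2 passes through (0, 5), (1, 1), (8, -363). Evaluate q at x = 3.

-43

Write q(x) = ax^2 + bx + c. Substituting each data point gives a linear system:
  c = 5
  a + b + c = 1
  64a + 8b + c = -363
Solving the system yields a = -6, b = 2, c = 5.
So q(x) = -6x^2 + 2x + 5.
Then q(3) = -43.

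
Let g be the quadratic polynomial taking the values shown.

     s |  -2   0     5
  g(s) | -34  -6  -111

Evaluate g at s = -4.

-102

Using the Lagrange interpolation formula with nodes -2, 0, 5:
  L_0(s) = s(s - 5) / 14
  L_1(s) = (s + 2)(s - 5) / -10
  L_2(s) = (s + 2)s / 35
Then g(s) = -34·L_0(s) - 6·L_1(s) - 111·L_2(s).
Expanding and collecting terms gives g(s) = -5s^2 + 4s - 6.
Evaluating at s = -4: g(-4) = -102.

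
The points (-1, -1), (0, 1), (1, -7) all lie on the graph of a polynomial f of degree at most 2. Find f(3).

-53

Write f(s) = as^2 + bs + c. Substituting each data point gives a linear system:
  a - b + c = -1
  c = 1
  a + b + c = -7
Solving the system yields a = -5, b = -3, c = 1.
So f(s) = -5s² - 3s + 1.
Then f(3) = -53.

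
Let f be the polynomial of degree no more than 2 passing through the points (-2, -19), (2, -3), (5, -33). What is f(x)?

f(x) = -2x^2 + 4x - 3

Write f(x) = ax^2 + bx + c. Substituting each data point gives a linear system:
  4a - 2b + c = -19
  4a + 2b + c = -3
  25a + 5b + c = -33
Solving the system yields a = -2, b = 4, c = -3.
So f(x) = -2x^2 + 4x - 3.
Check: f(-2) = -19. ✓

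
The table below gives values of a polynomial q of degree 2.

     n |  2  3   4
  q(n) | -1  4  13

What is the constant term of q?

Write q(n) = an^2 + bn + c. Substituting each data point gives a linear system:
  4a + 2b + c = -1
  9a + 3b + c = 4
  16a + 4b + c = 13
Solving the system yields a = 2, b = -5, c = 1.
So q(n) = 2n² - 5n + 1.
The constant term is 1.

1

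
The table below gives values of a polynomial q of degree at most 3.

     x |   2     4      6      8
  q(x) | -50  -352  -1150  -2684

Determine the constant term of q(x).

-4

Write q(x) = ax^3 + bx^2 + cx + d. Substituting each data point gives a linear system:
  8a + 4b + 2c + d = -50
  64a + 16b + 4c + d = -352
  216a + 36b + 6c + d = -1150
  512a + 64b + 8c + d = -2684
Solving the system yields a = -5, b = -2, c = 1, d = -4.
So q(x) = -5x³ - 2x² + x - 4.
The constant term is -4.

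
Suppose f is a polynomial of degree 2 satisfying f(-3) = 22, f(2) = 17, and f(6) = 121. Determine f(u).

Using the Lagrange interpolation formula with nodes -3, 2, 6:
  L_0(u) = (u - 2)(u - 6) / 45
  L_1(u) = (u + 3)(u - 6) / -20
  L_2(u) = (u + 3)(u - 2) / 36
Then f(u) = 22·L_0(u) + 17·L_1(u) + 121·L_2(u).
Expanding and collecting terms gives f(u) = 3u^2 + 2u + 1.
Check: f(6) = 121. ✓

f(u) = 3u^2 + 2u + 1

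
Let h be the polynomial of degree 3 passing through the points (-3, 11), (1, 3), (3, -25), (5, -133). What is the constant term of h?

Write h(x) = ax^3 + bx^2 + cx + d. Substituting each data point gives a linear system:
  -27a + 9b - 3c + d = 11
  a + b + c + d = 3
  27a + 9b + 3c + d = -25
  125a + 25b + 5c + d = -133
Solving the system yields a = -1, b = -1, c = 3, d = 2.
So h(x) = -x³ - x² + 3x + 2.
The constant term is 2.

2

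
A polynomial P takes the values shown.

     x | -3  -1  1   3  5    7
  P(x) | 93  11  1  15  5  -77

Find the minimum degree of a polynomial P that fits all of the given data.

Forward differences of the values at x = -3, -1, 1, 3, 5, 7:
  P  : 93  11  1  15  5  -77
  Δ  : -82  -10  14  -10  -82
  Δ^2: 72  24  -24  -72
  Δ^3: -48  -48  -48
  Δ^4: 0  0
  Δ^5: 0
The third differences are constant (-48) and nonzero, while all higher differences vanish, so the minimal degree is 3.

3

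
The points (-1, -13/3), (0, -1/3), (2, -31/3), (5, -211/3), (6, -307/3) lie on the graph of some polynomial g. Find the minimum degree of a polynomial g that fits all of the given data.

2

Divided differences on the nodes -1, 0, 2, 5, 6:
  order 0: -13/3  -1/3  -31/3  -211/3  -307/3
  order 1: 4  -5  -20  -32
  order 2: -3  -3  -3
  order 3: 0  0
  order 4: 0
The order-2 divided differences are all -3 (nonzero) and every higher order vanishes, so the data lies on a polynomial of degree exactly 2.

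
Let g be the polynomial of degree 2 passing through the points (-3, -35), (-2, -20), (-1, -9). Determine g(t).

Write g(t) = at^2 + bt + c. Substituting each data point gives a linear system:
  9a - 3b + c = -35
  4a - 2b + c = -20
  a - b + c = -9
Solving the system yields a = -2, b = 5, c = -2.
So g(t) = -2t^2 + 5t - 2.
Check: g(-1) = -9. ✓

g(t) = -2t^2 + 5t - 2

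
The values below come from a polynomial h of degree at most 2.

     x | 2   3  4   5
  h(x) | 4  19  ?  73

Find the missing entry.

On equispaced nodes a degree-2 polynomial has vanishing third forward difference, so
  - h(2) + 3·h(3) - 3·h(4) + h(5) = 0.
Substituting the known values and solving for h(4):
  -3·h(4) = -126
  h(4) = 42.

42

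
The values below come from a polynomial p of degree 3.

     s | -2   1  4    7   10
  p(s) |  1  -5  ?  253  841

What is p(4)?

The 4 known points determine the degree-3 polynomial uniquely.
Write p(s) = as^3 + bs^2 + cs + d. Substituting each data point gives a linear system:
  -8a + 4b - 2c + d = 1
  a + b + c + d = -5
  343a + 49b + 7c + d = 253
  1000a + 100b + 10c + d = 841
Solving the system yields a = 1, b = -1, c = -6, d = 1.
So p(s) = s³ - s² - 6s + 1.
Then p(4) = 25.

25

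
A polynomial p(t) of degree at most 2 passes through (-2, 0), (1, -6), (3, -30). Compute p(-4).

Write p(t) = at^2 + bt + c. Substituting each data point gives a linear system:
  4a - 2b + c = 0
  a + b + c = -6
  9a + 3b + c = -30
Solving the system yields a = -2, b = -4, c = 0.
So p(t) = -2t² - 4t.
Then p(-4) = -16.

-16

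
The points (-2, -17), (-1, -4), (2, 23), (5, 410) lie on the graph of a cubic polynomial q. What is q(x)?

Using the Lagrange interpolation formula with nodes -2, -1, 2, 5:
  L_0(x) = (x + 1)(x - 2)(x - 5) / -28
  L_1(x) = (x + 2)(x - 2)(x - 5) / 18
  L_2(x) = (x + 2)(x + 1)(x - 5) / -36
  L_3(x) = (x + 2)(x + 1)(x - 2) / 126
Then q(x) = -17·L_0(x) - 4·L_1(x) + 23·L_2(x) + 410·L_3(x).
Expanding and collecting terms gives q(x) = 3x^3 + 2x^2 - 2x - 5.
Check: q(5) = 410. ✓

q(x) = 3x^3 + 2x^2 - 2x - 5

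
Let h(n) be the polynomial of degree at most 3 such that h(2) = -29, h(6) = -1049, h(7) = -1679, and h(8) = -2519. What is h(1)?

Write h(n) = an^3 + bn^2 + cn + d. Substituting each data point gives a linear system:
  8a + 4b + 2c + d = -29
  216a + 36b + 6c + d = -1049
  343a + 49b + 7c + d = -1679
  512a + 64b + 8c + d = -2519
Solving the system yields a = -5, b = 0, c = 5, d = 1.
So h(n) = -5n^3 + 5n + 1.
Then h(1) = 1.

1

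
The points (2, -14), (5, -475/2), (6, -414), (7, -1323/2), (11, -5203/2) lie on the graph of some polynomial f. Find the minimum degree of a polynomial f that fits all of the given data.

Divided differences on the nodes 2, 5, 6, 7, 11:
  order 0: -14  -475/2  -414  -1323/2  -5203/2
  order 1: -149/2  -353/2  -495/2  -485
  order 2: -51/2  -71/2  -95/2
  order 3: -2  -2
  order 4: 0
The order-3 divided differences are all -2 (nonzero) and every higher order vanishes, so the data lies on a polynomial of degree exactly 3.

3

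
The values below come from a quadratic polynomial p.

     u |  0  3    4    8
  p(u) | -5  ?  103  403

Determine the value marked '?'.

The 3 known points determine the degree-2 polynomial uniquely.
Write p(u) = au^2 + bu + c. Substituting each data point gives a linear system:
  c = -5
  16a + 4b + c = 103
  64a + 8b + c = 403
Solving the system yields a = 6, b = 3, c = -5.
So p(u) = 6u^2 + 3u - 5.
Then p(3) = 58.

58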